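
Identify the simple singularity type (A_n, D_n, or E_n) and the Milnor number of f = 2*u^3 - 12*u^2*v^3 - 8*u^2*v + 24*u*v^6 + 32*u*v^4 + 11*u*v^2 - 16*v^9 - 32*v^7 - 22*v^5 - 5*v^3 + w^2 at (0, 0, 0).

The Hessian of f at 0 has rank 1. Corank 2; j^3 = (u - v)*(2*u^2 - 6*u*v + 5*v^2) splits into three distinct lines over C (the quadratic factor has nonzero discriminant), so D_4.

Type D_{4}, Milnor number mu = 4.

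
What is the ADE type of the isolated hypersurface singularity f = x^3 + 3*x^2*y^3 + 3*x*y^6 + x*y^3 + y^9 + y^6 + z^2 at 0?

E_7

The Hessian of f at 0 is [[0, 0, 0], [0, 0, 0], [0, 0, 2]] with rank 1, so corank 2. A Groebner basis of the Jacobian ideal J(f) in C{x,y,z} is {x^3, x*y^2, 3*x^2 + y^3, z}; counting standard monomials gives mu = 7. Corank 2; j^3 = x^3 is a perfect cube, so E-series; the 4-jet and mu = 7 give E_7.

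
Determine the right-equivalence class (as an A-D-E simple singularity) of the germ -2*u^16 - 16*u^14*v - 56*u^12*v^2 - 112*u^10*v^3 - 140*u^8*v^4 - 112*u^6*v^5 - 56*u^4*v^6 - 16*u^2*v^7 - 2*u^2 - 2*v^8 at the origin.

The Hessian of f at 0 is [[-4, 0], [0, 0]] with rank 1, so corank 1. A Groebner basis of the Jacobian ideal J(f) in C{u,v} is {v^7, u}; counting standard monomials gives mu = 7. Corank 1: A-series; mu = 7 gives A_7.

A7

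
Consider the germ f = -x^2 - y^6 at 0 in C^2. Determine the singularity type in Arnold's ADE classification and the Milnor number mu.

The Hessian of f at 0 has rank 1. Corank 1: A-series; mu = 5 gives A_5.

Type A_5, Milnor number mu = 5.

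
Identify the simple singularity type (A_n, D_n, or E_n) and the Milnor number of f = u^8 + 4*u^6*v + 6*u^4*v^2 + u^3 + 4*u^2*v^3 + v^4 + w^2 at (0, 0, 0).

The Hessian of f at 0 is [[0, 0, 0], [0, 0, 0], [0, 0, 2]] with rank 1, so corank 2. A Groebner basis of the Jacobian ideal J(f) in C{u,v,w} is {v^3, u^2, w}; counting standard monomials gives mu = 6. Corank 2; j^3 = u^3 is a perfect cube, so E-series; the 4-jet and mu = 6 give E_6.

Type E_{6}, Milnor number mu = 6.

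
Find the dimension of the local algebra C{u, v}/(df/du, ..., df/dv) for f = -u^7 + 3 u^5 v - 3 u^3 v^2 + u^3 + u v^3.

7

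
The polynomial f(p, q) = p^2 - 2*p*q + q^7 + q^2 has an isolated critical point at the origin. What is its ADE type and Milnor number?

Type A_6, Milnor number mu = 6.

The Hessian of f at 0 has rank 1. Corank 1: A-series; mu = 6 gives A_6.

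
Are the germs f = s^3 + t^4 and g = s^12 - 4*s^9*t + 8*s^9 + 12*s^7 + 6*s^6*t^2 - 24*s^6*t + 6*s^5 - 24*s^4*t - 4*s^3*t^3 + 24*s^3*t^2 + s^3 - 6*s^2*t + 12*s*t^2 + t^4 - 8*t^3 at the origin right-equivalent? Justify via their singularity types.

The Hessian of f at 0 has rank 0. Corank 2; j^3 = s^3 is a perfect cube, so E-series; the 4-jet and mu = 6 give E_6. The Hessian of g at 0 has rank 0. Corank 2; j^3 = (s - 2*t)^3 is a perfect cube, so E-series; the 4-jet and mu = 6 give E_6. Both have type E_6, hence right-equivalent.

Yes.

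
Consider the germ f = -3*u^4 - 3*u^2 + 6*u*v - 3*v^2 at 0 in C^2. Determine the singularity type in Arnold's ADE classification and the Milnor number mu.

Type A_3, Milnor number mu = 3.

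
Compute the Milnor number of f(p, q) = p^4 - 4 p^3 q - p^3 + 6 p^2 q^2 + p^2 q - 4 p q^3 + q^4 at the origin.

The Hessian of f at 0 has rank 0. Corank 2; j^3 = -p^2*(p - q) has shape L^2 M (L != M), so D-series; mu = 5 gives D_5.

5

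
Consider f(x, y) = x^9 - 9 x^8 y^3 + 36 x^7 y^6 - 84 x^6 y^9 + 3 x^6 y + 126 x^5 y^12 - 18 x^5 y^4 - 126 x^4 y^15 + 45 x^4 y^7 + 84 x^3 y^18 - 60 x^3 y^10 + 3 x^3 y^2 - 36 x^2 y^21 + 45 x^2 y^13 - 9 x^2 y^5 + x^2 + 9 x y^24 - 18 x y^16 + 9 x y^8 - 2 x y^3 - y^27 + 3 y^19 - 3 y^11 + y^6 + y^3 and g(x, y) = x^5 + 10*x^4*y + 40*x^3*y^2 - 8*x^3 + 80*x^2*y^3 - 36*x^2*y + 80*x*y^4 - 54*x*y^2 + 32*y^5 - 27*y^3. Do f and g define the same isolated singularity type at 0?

No.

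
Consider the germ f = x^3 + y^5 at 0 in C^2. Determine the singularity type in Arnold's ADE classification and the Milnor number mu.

The Hessian of f at 0 is [[0, 0], [0, 0]] with rank 0, so corank 2. A Groebner basis of the Jacobian ideal J(f) in C{x,y} is {y^4, x^2}; counting standard monomials gives mu = 8. Corank 2; j^3 = x^3 is a perfect cube, so E-series; the 5-jet and mu = 8 give E_8.

Type E_{8}, Milnor number mu = 8.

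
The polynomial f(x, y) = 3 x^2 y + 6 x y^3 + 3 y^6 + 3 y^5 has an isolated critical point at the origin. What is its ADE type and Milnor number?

Type D_{7}, Milnor number mu = 7.

The Hessian of f at 0 has rank 0. Corank 2; j^3 = 3*x^2*y has shape L^2 M (L != M), so D-series; mu = 7 gives D_7.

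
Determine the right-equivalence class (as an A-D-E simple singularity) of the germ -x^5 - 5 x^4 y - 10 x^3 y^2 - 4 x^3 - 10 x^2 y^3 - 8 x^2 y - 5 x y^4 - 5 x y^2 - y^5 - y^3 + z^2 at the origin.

D_{6}

The Hessian of f at 0 has rank 1. Corank 2; j^3 = -(x + y)*(2*x + y)^2 has shape L^2 M (L != M), so D-series; mu = 6 gives D_6.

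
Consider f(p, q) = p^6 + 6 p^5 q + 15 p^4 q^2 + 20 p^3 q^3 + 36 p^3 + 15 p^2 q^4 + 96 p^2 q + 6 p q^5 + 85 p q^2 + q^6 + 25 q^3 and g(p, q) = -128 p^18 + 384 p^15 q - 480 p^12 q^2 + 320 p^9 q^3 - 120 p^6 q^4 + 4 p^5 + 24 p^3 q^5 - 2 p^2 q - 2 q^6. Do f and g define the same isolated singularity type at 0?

Yes.

The Hessian of f at 0 is [[0, 0], [0, 0]] with rank 0, so corank 2. A Groebner basis of the Jacobian ideal J(f) in C{p,q} is {-7776*p*q + q^5 - 6480*q^2, p*q^2 + 5*q^3/6, p^2 + 11*p*q/6 + 5*q^2/6}; counting standard monomials gives mu = 7. Corank 2; j^3 = (p + q)*(6*p + 5*q)^2 has shape L^2 M (L != M), so D-series; mu = 7 gives D_7. The Hessian of g at 0 is [[0, 0], [0, 0]] with rank 0, so corank 2. A Groebner basis of the Jacobian ideal J(g) in C{p,q} is {p^2/6 + q^5, p^3, p*q}; counting standard monomials gives mu = 7. Corank 2; j^3 = -2*p^2*q has shape L^2 M (L != M), so D-series; mu = 7 gives D_7. Both have type D_7, hence right-equivalent.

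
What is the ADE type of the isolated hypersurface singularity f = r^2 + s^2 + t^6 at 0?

The Hessian of f at 0 is [[2, 0, 0], [0, 0, 0], [0, 0, 2]] with rank 2, so corank 1. A Groebner basis of the Jacobian ideal J(f) in C{s,t,r} is {t^5, s, r}; counting standard monomials gives mu = 5. Corank 1: A-series; mu = 5 gives A_5.

A_5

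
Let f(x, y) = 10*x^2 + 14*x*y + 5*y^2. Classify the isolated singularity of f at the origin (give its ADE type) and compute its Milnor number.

Type A_{1}, Milnor number mu = 1.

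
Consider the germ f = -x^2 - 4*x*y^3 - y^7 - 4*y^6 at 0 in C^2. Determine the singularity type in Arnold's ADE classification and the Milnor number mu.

Type A_{6}, Milnor number mu = 6.

The Hessian of f at 0 has rank 1. Corank 1: A-series; mu = 6 gives A_6.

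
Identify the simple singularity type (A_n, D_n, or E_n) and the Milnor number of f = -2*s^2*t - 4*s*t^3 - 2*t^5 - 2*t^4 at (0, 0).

Type D_{5}, Milnor number mu = 5.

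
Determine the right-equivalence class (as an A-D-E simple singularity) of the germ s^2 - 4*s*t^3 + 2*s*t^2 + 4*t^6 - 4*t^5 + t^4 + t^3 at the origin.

A_2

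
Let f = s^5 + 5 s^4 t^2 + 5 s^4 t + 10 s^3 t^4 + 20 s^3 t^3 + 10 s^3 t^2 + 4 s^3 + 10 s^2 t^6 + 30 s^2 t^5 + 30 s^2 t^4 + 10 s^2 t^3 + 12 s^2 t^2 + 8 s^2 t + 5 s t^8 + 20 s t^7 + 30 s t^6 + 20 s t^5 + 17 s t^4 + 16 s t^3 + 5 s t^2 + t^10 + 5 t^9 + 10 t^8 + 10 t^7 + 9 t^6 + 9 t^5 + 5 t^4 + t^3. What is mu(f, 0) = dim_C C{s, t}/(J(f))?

6

The Hessian of f at 0 is [[0, 0], [0, 0]] with rank 0, so corank 2. A Groebner basis of the Jacobian ideal J(f) in C{s,t} is {s^3 + 197*s^2/236 + 335*s*t/472 + 69*t^2/472, s^2*t - 133*s^2/118 - 207*s*t/236 - 37*t^2/236, 69*s^2/59 + s*t^2 + 79*s*t/118 + 5*t^2/118, -10*s^2/59 + 49*s*t/59 + t^3 + 27*t^2/59}; counting standard monomials gives mu = 6. Corank 2; j^3 = (s + t)*(2*s + t)^2 has shape L^2 M (L != M), so D-series; mu = 6 gives D_6.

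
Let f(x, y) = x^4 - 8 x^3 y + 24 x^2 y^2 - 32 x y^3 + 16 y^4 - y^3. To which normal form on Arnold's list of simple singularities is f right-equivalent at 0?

The Hessian of f at 0 has rank 0. Corank 2; j^3 = -y^3 is a perfect cube, so E-series; the 4-jet and mu = 6 give E_6.

E_{6}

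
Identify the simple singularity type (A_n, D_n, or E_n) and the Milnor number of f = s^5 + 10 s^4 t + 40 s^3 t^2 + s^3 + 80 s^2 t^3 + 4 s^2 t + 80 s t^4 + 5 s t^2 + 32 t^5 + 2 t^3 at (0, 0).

Type D_{6}, Milnor number mu = 6.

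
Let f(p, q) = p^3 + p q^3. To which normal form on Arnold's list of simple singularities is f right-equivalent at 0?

The Hessian of f at 0 has rank 0. Corank 2; j^3 = p^3 is a perfect cube, so E-series; the 4-jet and mu = 7 give E_7.

E_{7}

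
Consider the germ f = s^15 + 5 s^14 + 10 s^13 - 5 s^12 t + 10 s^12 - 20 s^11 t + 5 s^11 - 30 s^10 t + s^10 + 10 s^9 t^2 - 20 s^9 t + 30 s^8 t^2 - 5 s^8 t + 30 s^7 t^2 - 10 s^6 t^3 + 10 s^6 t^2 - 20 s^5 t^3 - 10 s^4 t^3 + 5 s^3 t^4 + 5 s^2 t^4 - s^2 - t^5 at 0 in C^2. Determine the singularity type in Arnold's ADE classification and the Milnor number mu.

The Hessian of f at 0 is [[-2, 0], [0, 0]] with rank 1, so corank 1. A Groebner basis of the Jacobian ideal J(f) in C{s,t} is {t^4, s}; counting standard monomials gives mu = 4. Corank 1: A-series; mu = 4 gives A_4.

Type A_{4}, Milnor number mu = 4.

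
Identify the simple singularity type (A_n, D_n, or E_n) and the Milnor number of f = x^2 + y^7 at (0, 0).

Type A6, Milnor number mu = 6.

The Hessian of f at 0 has rank 1. Corank 1: A-series; mu = 6 gives A_6.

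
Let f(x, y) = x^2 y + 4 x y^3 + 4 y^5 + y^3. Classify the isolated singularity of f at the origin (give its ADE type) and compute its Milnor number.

The Hessian of f at 0 has rank 0. Corank 2; j^3 = y*(x^2 + y^2) splits into three distinct lines over C (the quadratic factor has nonzero discriminant), so D_4.

Type D4, Milnor number mu = 4.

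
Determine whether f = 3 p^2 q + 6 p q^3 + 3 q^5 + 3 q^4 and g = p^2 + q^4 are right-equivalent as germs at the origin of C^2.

The Hessian of f at 0 has rank 0. Corank 2; j^3 = 3*p^2*q has shape L^2 M (L != M), so D-series; mu = 5 gives D_5. The Hessian of g at 0 has rank 1. Corank 1: A-series; mu = 3 gives A_3. f is D_5 but g is A_3, hence not right-equivalent.

No.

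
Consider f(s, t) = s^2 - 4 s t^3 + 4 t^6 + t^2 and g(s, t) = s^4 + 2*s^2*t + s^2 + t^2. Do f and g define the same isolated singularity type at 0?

Yes.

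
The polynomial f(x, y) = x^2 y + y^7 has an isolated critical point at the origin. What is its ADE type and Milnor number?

The Hessian of f at 0 has rank 0. Corank 2; j^3 = x^2*y has shape L^2 M (L != M), so D-series; mu = 8 gives D_8.

Type D_8, Milnor number mu = 8.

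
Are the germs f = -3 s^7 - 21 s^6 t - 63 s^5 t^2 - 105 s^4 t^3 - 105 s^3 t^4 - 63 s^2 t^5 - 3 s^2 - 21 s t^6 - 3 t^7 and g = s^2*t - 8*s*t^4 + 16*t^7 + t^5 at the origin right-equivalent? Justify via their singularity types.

No.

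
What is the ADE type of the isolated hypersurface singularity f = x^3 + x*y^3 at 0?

E_{7}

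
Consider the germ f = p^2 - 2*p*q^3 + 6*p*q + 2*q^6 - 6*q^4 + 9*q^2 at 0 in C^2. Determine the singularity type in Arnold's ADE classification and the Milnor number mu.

Type A_5, Milnor number mu = 5.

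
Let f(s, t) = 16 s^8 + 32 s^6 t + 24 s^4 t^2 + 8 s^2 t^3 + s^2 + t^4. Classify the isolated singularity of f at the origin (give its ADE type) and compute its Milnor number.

The Hessian of f at 0 has rank 1. Corank 1: A-series; mu = 3 gives A_3.

Type A3, Milnor number mu = 3.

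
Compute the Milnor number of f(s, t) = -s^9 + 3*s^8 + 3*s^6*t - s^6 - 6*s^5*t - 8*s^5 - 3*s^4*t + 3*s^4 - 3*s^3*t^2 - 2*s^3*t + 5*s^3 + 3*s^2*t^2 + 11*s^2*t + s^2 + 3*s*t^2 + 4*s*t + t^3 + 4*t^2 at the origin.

2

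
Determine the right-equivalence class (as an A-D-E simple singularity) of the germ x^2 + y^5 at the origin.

A_{4}

The Hessian of f at 0 is [[2, 0], [0, 0]] with rank 1, so corank 1. A Groebner basis of the Jacobian ideal J(f) in C{x,y} is {y^4, x}; counting standard monomials gives mu = 4. Corank 1: A-series; mu = 4 gives A_4.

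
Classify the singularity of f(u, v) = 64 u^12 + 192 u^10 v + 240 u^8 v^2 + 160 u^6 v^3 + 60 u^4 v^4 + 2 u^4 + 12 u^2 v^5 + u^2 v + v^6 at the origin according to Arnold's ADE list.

D_7

The Hessian of f at 0 has rank 0. Corank 2; j^3 = u^2*v has shape L^2 M (L != M), so D-series; mu = 7 gives D_7.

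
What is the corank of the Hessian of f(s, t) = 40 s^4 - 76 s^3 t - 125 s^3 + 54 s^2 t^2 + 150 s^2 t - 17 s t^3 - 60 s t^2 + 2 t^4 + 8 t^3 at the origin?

2

Hessian at 0 has rank 0.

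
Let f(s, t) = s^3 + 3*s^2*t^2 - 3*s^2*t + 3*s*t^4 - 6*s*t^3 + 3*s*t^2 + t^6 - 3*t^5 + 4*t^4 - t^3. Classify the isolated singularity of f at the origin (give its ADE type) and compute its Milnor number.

Type E_6, Milnor number mu = 6.

The Hessian of f at 0 is [[0, 0], [0, 0]] with rank 0, so corank 2. A Groebner basis of the Jacobian ideal J(f) in C{s,t} is {s^3 + 3*s^2/2 - 3*s*t + 3*t^2/2, s^2*t + s^2 - 2*s*t + t^2, s^2/2 + s*t^2 - s*t + t^2/2, t^3}; counting standard monomials gives mu = 6. Corank 2; j^3 = (s - t)^3 is a perfect cube, so E-series; the 4-jet and mu = 6 give E_6.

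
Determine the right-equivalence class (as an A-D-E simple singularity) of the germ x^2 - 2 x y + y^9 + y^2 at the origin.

A_{8}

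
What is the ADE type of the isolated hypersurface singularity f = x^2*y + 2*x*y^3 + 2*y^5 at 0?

The Hessian of f at 0 is [[0, 0], [0, 0]] with rank 0, so corank 2. A Groebner basis of the Jacobian ideal J(f) in C{x,y} is {x^3, x^2*y, -x^2/4 + x*y^2, x*y + y^3}; counting standard monomials gives mu = 6. Corank 2; j^3 = x^2*y has shape L^2 M (L != M), so D-series; mu = 6 gives D_6.

D_{6}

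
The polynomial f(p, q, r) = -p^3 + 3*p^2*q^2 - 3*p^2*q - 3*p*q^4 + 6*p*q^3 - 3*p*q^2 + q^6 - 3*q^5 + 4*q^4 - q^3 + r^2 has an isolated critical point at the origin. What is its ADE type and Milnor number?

The Hessian of f at 0 is [[0, 0, 0], [0, 0, 0], [0, 0, 2]] with rank 1, so corank 2. A Groebner basis of the Jacobian ideal J(f) in C{p,q,r} is {p^3 - 3*p^2/2 - 3*p*q - 3*q^2/2, p^2*q + p^2 + 2*p*q + q^2, -p^2/2 + p*q^2 - p*q - q^2/2, q^3, r}; counting standard monomials gives mu = 6. Corank 2; j^3 = -(p + q)^3 is a perfect cube, so E-series; the 4-jet and mu = 6 give E_6.

Type E6, Milnor number mu = 6.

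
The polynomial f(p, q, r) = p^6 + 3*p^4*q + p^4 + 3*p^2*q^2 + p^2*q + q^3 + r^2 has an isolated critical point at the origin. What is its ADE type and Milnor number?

The Hessian of f at 0 is [[0, 0, 0], [0, 0, 0], [0, 0, 2]] with rank 1, so corank 2. A Groebner basis of the Jacobian ideal J(f) in C{p,q,r} is {q^3, p^2 + 3*q^2, p*q, r}; counting standard monomials gives mu = 4. Corank 2; j^3 = q*(p^2 + q^2) splits into three distinct lines over C (the quadratic factor has nonzero discriminant), so D_4.

Type D4, Milnor number mu = 4.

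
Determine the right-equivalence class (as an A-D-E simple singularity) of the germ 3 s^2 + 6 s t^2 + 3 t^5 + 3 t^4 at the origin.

A_4

The Hessian of f at 0 has rank 1. Corank 1: A-series; mu = 4 gives A_4.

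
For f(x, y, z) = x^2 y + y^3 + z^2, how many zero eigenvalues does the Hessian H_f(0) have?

Hessian at 0 has rank 1.

2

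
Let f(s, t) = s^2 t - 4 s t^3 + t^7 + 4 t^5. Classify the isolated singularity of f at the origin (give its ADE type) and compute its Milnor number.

Type D8, Milnor number mu = 8.

The Hessian of f at 0 has rank 0. Corank 2; j^3 = s^2*t has shape L^2 M (L != M), so D-series; mu = 8 gives D_8.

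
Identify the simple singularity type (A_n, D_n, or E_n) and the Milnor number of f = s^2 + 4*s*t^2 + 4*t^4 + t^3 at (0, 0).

Type A2, Milnor number mu = 2.

The Hessian of f at 0 is [[2, 0], [0, 0]] with rank 1, so corank 1. A Groebner basis of the Jacobian ideal J(f) in C{s,t} is {t^2, s}; counting standard monomials gives mu = 2. Corank 1: A-series; mu = 2 gives A_2.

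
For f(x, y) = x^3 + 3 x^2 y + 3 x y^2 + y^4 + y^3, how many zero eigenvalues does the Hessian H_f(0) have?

2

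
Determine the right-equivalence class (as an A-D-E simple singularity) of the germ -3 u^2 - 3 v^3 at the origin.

The Hessian of f at 0 has rank 1. Corank 1: A-series; mu = 2 gives A_2.

A2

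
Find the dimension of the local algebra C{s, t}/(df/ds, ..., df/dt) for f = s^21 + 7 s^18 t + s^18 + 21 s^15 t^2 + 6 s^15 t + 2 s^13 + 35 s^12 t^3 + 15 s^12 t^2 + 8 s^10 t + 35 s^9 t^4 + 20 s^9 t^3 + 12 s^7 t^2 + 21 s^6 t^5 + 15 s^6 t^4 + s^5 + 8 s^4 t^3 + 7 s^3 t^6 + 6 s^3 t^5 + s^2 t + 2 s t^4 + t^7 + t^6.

7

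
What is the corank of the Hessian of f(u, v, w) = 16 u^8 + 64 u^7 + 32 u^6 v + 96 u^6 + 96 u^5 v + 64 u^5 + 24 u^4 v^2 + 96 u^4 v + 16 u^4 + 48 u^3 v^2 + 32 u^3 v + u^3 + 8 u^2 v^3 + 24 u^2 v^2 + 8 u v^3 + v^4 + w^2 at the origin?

2

Hessian at 0 has rank 1.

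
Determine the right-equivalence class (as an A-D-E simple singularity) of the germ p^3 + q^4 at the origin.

E6

The Hessian of f at 0 is [[0, 0], [0, 0]] with rank 0, so corank 2. A Groebner basis of the Jacobian ideal J(f) in C{p,q} is {q^3, p^2}; counting standard monomials gives mu = 6. Corank 2; j^3 = p^3 is a perfect cube, so E-series; the 4-jet and mu = 6 give E_6.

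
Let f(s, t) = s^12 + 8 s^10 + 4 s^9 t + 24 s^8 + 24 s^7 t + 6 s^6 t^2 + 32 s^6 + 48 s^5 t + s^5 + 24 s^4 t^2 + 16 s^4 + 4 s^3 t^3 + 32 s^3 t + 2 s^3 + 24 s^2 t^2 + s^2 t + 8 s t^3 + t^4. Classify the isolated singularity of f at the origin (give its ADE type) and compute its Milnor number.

Type D5, Milnor number mu = 5.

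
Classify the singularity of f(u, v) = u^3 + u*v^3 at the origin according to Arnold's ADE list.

E_{7}

The Hessian of f at 0 is [[0, 0], [0, 0]] with rank 0, so corank 2. A Groebner basis of the Jacobian ideal J(f) in C{u,v} is {u^3, u*v^2, 3*u^2 + v^3}; counting standard monomials gives mu = 7. Corank 2; j^3 = u^3 is a perfect cube, so E-series; the 4-jet and mu = 7 give E_7.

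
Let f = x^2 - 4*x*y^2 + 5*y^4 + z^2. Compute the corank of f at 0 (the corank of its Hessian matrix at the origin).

1

The Hessian at 0 is [[2, 0, 0], [0, 0, 0], [0, 0, 2]] of rank 2; hence corank 1.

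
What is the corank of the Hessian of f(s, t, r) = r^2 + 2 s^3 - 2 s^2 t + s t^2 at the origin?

2

Hessian at 0 has rank 1.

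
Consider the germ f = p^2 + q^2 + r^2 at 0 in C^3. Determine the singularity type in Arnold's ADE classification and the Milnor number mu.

The Hessian of f at 0 is [[2, 0, 0], [0, 2, 0], [0, 0, 2]] with rank 3, so corank 0. A Groebner basis of the Jacobian ideal J(f) in C{p,q,r} is {p, q, r}; counting standard monomials gives mu = 1. Corank 0: nondegenerate Morse point, so A_1.

Type A_{1}, Milnor number mu = 1.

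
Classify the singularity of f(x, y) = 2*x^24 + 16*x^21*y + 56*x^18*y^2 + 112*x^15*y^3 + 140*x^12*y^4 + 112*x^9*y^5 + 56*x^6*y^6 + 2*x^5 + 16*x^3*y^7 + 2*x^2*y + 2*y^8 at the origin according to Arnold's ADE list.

D_9

The Hessian of f at 0 has rank 0. Corank 2; j^3 = 2*x^2*y has shape L^2 M (L != M), so D-series; mu = 9 gives D_9.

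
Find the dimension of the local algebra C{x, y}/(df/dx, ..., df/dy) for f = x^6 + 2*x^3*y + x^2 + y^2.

1

The Hessian of f at 0 has rank 2. Corank 0: nondegenerate Morse point, so A_1.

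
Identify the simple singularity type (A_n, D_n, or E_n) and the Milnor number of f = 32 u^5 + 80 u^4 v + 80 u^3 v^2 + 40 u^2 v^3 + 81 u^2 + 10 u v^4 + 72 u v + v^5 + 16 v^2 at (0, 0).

The Hessian of f at 0 has rank 1. Corank 1: A-series; mu = 4 gives A_4.

Type A_{4}, Milnor number mu = 4.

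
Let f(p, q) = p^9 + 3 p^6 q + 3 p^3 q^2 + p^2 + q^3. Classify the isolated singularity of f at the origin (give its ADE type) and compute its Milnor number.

The Hessian of f at 0 is [[2, 0], [0, 0]] with rank 1, so corank 1. A Groebner basis of the Jacobian ideal J(f) in C{p,q} is {q^2, p}; counting standard monomials gives mu = 2. Corank 1: A-series; mu = 2 gives A_2.

Type A_{2}, Milnor number mu = 2.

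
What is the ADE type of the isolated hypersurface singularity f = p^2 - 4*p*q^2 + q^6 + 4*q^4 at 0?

A5

The Hessian of f at 0 has rank 1. Corank 1: A-series; mu = 5 gives A_5.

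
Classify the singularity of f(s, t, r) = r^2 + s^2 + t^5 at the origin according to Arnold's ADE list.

A_{4}

The Hessian of f at 0 is [[2, 0, 0], [0, 0, 0], [0, 0, 2]] with rank 2, so corank 1. A Groebner basis of the Jacobian ideal J(f) in C{s,t,r} is {t^4, s, r}; counting standard monomials gives mu = 4. Corank 1: A-series; mu = 4 gives A_4.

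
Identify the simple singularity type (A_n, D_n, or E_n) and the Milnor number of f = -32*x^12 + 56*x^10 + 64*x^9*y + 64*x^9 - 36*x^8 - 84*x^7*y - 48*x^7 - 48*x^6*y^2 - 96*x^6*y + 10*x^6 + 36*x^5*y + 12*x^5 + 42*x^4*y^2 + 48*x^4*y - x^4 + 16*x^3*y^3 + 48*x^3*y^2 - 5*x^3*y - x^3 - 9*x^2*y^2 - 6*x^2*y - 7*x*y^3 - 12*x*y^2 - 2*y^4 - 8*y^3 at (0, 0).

Type E7, Milnor number mu = 7.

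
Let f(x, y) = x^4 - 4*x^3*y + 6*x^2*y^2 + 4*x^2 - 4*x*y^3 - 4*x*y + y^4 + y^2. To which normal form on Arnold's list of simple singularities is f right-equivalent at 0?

A3

The Hessian of f at 0 is [[8, -4], [-4, 2]] with rank 1, so corank 1. A Groebner basis of the Jacobian ideal J(f) in C{x,y} is {y^3, x - y/2}; counting standard monomials gives mu = 3. Corank 1: A-series; mu = 3 gives A_3.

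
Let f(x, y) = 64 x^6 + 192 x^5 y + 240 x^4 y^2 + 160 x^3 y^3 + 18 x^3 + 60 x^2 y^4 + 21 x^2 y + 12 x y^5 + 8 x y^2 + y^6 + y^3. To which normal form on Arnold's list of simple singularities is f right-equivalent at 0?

D_7

The Hessian of f at 0 is [[0, 0], [0, 0]] with rank 0, so corank 2. A Groebner basis of the Jacobian ideal J(f) in C{x,y} is {-243*x*y/4 + y^5 - 81*y^2/4, x*y^2 + y^3/3, x^2 + 5*x*y/6 + y^2/6}; counting standard monomials gives mu = 7. Corank 2; j^3 = (2*x + y)*(3*x + y)^2 has shape L^2 M (L != M), so D-series; mu = 7 gives D_7.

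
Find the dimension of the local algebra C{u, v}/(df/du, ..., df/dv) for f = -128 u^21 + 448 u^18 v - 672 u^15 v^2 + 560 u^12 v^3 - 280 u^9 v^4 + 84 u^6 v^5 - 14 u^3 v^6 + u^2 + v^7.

6

The Hessian of f at 0 is [[2, 0], [0, 0]] with rank 1, so corank 1. A Groebner basis of the Jacobian ideal J(f) in C{u,v} is {v^6, u}; counting standard monomials gives mu = 6. Corank 1: A-series; mu = 6 gives A_6.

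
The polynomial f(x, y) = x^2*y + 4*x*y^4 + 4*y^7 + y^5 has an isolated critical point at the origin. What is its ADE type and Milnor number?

Type D6, Milnor number mu = 6.

The Hessian of f at 0 is [[0, 0], [0, 0]] with rank 0, so corank 2. A Groebner basis of the Jacobian ideal J(f) in C{x,y} is {x*y/2 + y^4, x*y^2, x^2 - 5*x*y/2}; counting standard monomials gives mu = 6. Corank 2; j^3 = x^2*y has shape L^2 M (L != M), so D-series; mu = 6 gives D_6.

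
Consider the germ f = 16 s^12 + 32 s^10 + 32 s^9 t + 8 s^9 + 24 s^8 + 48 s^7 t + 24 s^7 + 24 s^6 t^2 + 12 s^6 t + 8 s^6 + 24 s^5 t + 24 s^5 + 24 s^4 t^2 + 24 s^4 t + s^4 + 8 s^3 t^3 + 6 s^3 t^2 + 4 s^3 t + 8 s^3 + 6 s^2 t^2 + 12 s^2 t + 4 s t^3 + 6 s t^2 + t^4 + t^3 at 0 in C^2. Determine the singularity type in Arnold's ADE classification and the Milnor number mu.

The Hessian of f at 0 is [[0, 0], [0, 0]] with rank 0, so corank 2. A Groebner basis of the Jacobian ideal J(f) in C{s,t} is {t^4, s*t^2 + 2*t^3/3, s^2 + s*t + t^2/4}; counting standard monomials gives mu = 6. Corank 2; j^3 = (2*s + t)^3 is a perfect cube, so E-series; the 4-jet and mu = 6 give E_6.

Type E_6, Milnor number mu = 6.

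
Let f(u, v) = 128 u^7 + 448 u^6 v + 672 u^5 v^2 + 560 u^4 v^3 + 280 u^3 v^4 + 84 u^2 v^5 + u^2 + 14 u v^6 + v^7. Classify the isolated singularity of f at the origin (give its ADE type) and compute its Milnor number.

The Hessian of f at 0 is [[2, 0], [0, 0]] with rank 1, so corank 1. A Groebner basis of the Jacobian ideal J(f) in C{u,v} is {v^6, u}; counting standard monomials gives mu = 6. Corank 1: A-series; mu = 6 gives A_6.

Type A_{6}, Milnor number mu = 6.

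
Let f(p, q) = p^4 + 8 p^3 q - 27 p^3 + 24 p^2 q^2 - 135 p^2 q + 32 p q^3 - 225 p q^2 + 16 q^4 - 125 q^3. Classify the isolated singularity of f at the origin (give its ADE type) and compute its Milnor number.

Type E_{6}, Milnor number mu = 6.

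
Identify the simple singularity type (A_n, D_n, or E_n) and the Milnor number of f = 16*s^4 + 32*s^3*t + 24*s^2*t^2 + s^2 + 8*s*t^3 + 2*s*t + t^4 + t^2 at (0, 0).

The Hessian of f at 0 is [[2, 2], [2, 2]] with rank 1, so corank 1. A Groebner basis of the Jacobian ideal J(f) in C{s,t} is {t^3, s + t}; counting standard monomials gives mu = 3. Corank 1: A-series; mu = 3 gives A_3.

Type A3, Milnor number mu = 3.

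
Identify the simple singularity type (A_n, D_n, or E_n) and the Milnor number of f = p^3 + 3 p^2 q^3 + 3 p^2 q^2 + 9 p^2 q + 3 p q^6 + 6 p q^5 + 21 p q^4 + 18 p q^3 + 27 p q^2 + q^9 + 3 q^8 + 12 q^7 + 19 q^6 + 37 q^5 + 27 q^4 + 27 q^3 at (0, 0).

Type E_{8}, Milnor number mu = 8.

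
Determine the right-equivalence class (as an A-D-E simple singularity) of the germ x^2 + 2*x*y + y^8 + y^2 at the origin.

A_{7}

The Hessian of f at 0 has rank 1. Corank 1: A-series; mu = 7 gives A_7.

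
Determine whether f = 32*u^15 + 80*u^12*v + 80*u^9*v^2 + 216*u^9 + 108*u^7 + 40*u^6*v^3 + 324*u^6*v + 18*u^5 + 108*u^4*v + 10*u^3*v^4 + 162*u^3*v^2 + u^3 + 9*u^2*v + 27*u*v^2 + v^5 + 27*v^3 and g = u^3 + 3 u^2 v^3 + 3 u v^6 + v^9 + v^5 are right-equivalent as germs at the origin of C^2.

Yes.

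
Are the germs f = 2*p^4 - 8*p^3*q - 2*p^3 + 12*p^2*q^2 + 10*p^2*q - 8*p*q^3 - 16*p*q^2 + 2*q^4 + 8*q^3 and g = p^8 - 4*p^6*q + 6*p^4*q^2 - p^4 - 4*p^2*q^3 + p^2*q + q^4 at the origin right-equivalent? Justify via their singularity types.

Yes.

The Hessian of f at 0 has rank 0. Corank 2; j^3 = -2*(p - 2*q)^2*(p - q) has shape L^2 M (L != M), so D-series; mu = 5 gives D_5. The Hessian of g at 0 has rank 0. Corank 2; j^3 = p^2*q has shape L^2 M (L != M), so D-series; mu = 5 gives D_5. Both have type D_5, hence right-equivalent.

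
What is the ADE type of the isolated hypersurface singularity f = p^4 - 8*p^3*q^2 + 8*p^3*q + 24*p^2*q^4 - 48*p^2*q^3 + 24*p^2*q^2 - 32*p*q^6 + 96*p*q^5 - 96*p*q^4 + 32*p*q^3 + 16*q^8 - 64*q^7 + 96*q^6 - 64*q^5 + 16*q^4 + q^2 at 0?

The Hessian of f at 0 has rank 1. Corank 1: A-series; mu = 3 gives A_3.

A_{3}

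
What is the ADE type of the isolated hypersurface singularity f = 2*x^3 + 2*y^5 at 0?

The Hessian of f at 0 is [[0, 0], [0, 0]] with rank 0, so corank 2. A Groebner basis of the Jacobian ideal J(f) in C{x,y} is {y^4, x^2}; counting standard monomials gives mu = 8. Corank 2; j^3 = 2*x^3 is a perfect cube, so E-series; the 5-jet and mu = 8 give E_8.

E_8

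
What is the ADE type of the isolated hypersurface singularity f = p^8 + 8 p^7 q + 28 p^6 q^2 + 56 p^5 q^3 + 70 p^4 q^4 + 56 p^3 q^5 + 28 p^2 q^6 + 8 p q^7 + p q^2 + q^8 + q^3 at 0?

The Hessian of f at 0 has rank 0. Corank 2; j^3 = q^2*(p + q) has shape L^2 M (L != M), so D-series; mu = 9 gives D_9.

D_9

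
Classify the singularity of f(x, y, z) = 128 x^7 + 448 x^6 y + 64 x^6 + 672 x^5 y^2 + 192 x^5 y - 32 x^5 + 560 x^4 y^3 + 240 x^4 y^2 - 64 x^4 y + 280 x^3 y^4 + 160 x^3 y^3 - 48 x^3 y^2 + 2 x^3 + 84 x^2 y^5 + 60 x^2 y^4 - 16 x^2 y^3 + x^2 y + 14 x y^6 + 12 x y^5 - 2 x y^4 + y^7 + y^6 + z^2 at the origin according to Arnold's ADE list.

D_{7}

The Hessian of f at 0 is [[0, 0, 0], [0, 0, 0], [0, 0, 2]] with rank 1, so corank 2. A Groebner basis of the Jacobian ideal J(f) in C{x,y,z} is {-2*x^2 - x*y + y^4, x^3, x^2*y, x^2/6 + x*y^2, z}; counting standard monomials gives mu = 7. Corank 2; j^3 = x^2*(2*x + y) has shape L^2 M (L != M), so D-series; mu = 7 gives D_7.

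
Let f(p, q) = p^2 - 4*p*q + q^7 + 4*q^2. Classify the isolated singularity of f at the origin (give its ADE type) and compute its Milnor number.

Type A_{6}, Milnor number mu = 6.

The Hessian of f at 0 has rank 1. Corank 1: A-series; mu = 6 gives A_6.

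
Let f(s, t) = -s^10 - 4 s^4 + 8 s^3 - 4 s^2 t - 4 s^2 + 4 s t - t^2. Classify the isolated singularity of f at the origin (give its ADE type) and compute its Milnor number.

Type A_9, Milnor number mu = 9.

The Hessian of f at 0 has rank 1. Corank 1: A-series; mu = 9 gives A_9.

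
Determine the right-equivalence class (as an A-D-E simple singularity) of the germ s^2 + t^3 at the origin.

A_2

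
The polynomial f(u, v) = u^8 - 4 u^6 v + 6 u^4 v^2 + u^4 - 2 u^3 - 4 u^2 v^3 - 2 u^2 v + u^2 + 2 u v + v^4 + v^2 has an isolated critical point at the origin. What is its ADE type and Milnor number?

The Hessian of f at 0 has rank 1. Corank 1: A-series; mu = 3 gives A_3.

Type A3, Milnor number mu = 3.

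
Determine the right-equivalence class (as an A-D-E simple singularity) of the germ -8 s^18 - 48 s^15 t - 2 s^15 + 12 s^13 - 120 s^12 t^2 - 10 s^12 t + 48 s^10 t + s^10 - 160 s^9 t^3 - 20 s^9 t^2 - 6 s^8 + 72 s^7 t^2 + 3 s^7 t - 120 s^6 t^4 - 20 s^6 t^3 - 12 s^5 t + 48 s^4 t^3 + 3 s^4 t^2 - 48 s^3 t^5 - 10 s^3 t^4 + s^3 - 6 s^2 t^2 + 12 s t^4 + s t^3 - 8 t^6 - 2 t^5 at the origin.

E_{7}

The Hessian of f at 0 has rank 0. Corank 2; j^3 = s^3 is a perfect cube, so E-series; the 4-jet and mu = 7 give E_7.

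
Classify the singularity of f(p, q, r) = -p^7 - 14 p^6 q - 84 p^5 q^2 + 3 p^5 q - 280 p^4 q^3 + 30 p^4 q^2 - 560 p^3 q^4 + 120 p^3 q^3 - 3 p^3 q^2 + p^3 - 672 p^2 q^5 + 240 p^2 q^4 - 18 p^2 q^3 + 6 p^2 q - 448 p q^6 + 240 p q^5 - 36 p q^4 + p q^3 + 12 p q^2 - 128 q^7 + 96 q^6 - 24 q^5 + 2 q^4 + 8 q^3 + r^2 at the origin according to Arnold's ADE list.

E7

The Hessian of f at 0 is [[0, 0, 0], [0, 0, 0], [0, 0, 2]] with rank 1, so corank 2. A Groebner basis of the Jacobian ideal J(f) in C{p,q,r} is {p^3 + 6*p^2*q + 48*p^2 + 192*p*q + 192*q^2, -6*p^2 + p*q^2 - 24*p*q - 24*q^2, 3*p^2 + 12*p*q + q^3 + 12*q^2, r}; counting standard monomials gives mu = 7. Corank 2; j^3 = (p + 2*q)^3 is a perfect cube, so E-series; the 4-jet and mu = 7 give E_7.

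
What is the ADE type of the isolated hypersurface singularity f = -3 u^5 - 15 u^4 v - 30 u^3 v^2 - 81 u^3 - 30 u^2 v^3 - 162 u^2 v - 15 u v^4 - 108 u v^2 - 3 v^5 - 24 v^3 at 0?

E_8

The Hessian of f at 0 has rank 0. Corank 2; j^3 = -3*(3*u + 2*v)^3 is a perfect cube, so E-series; the 5-jet and mu = 8 give E_8.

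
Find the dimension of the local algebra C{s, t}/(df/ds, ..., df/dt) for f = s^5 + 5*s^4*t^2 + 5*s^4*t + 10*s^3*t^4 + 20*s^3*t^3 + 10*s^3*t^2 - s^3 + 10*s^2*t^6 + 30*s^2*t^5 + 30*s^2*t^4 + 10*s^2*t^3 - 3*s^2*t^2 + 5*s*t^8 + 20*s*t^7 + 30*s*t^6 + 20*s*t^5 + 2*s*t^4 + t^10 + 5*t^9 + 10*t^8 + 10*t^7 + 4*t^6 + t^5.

8

The Hessian of f at 0 has rank 0. Corank 2; j^3 = -s^3 is a perfect cube, so E-series; the 5-jet and mu = 8 give E_8.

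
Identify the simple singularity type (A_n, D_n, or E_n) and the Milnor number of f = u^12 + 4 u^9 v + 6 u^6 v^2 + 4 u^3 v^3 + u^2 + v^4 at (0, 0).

Type A3, Milnor number mu = 3.

The Hessian of f at 0 has rank 1. Corank 1: A-series; mu = 3 gives A_3.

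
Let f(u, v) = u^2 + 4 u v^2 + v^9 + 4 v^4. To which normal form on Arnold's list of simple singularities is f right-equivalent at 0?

A_{8}

The Hessian of f at 0 is [[2, 0], [0, 0]] with rank 1, so corank 1. A Groebner basis of the Jacobian ideal J(f) in C{u,v} is {u^4, u/2 + v^2}; counting standard monomials gives mu = 8. Corank 1: A-series; mu = 8 gives A_8.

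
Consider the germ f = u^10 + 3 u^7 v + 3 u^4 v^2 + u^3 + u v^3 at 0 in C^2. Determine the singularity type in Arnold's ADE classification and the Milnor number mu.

The Hessian of f at 0 has rank 0. Corank 2; j^3 = u^3 is a perfect cube, so E-series; the 4-jet and mu = 7 give E_7.

Type E_7, Milnor number mu = 7.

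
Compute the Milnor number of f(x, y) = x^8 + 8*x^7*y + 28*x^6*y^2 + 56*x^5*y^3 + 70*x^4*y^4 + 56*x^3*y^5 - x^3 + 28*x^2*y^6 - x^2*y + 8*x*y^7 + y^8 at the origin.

9

The Hessian of f at 0 has rank 0. Corank 2; j^3 = -x^2*(x + y) has shape L^2 M (L != M), so D-series; mu = 9 gives D_9.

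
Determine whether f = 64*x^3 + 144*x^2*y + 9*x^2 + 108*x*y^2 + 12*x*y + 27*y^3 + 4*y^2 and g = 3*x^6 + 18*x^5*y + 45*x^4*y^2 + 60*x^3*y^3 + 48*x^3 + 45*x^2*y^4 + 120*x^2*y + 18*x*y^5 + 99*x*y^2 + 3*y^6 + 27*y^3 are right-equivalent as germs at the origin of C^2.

No.

The Hessian of f at 0 has rank 1. Corank 1: A-series; mu = 2 gives A_2. The Hessian of g at 0 has rank 0. Corank 2; j^3 = 3*(x + y)*(4*x + 3*y)^2 has shape L^2 M (L != M), so D-series; mu = 7 gives D_7. f is A_2 but g is D_7, hence not right-equivalent.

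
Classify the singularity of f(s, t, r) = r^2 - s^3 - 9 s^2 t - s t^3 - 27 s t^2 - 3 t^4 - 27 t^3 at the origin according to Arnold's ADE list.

E_7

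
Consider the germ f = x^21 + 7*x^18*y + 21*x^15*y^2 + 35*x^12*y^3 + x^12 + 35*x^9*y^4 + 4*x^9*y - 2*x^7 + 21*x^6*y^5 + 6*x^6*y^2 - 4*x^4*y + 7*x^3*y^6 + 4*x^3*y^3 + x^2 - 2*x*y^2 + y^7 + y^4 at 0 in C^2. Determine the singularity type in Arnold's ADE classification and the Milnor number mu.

The Hessian of f at 0 has rank 1. Corank 1: A-series; mu = 6 gives A_6.

Type A6, Milnor number mu = 6.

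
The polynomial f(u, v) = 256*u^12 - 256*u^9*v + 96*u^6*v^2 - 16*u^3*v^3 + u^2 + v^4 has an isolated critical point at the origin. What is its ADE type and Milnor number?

Type A_3, Milnor number mu = 3.

The Hessian of f at 0 has rank 1. Corank 1: A-series; mu = 3 gives A_3.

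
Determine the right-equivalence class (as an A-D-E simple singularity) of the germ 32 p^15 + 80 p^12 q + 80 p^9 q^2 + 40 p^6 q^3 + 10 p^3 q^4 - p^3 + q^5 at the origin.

The Hessian of f at 0 has rank 0. Corank 2; j^3 = -p^3 is a perfect cube, so E-series; the 5-jet and mu = 8 give E_8.

E_{8}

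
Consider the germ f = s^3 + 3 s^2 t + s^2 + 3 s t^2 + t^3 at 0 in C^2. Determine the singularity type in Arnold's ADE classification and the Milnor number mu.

The Hessian of f at 0 is [[2, 0], [0, 0]] with rank 1, so corank 1. A Groebner basis of the Jacobian ideal J(f) in C{s,t} is {t^2, s}; counting standard monomials gives mu = 2. Corank 1: A-series; mu = 2 gives A_2.

Type A_2, Milnor number mu = 2.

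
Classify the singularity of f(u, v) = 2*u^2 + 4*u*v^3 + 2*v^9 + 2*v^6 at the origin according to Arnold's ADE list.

A_{8}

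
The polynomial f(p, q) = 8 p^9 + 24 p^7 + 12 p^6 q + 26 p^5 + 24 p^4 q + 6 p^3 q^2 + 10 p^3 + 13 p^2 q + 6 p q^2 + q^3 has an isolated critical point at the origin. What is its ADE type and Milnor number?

The Hessian of f at 0 has rank 0. Corank 2; j^3 = (2*p + q)*(5*p^2 + 4*p*q + q^2) splits into three distinct lines over C (the quadratic factor has nonzero discriminant), so D_4.

Type D4, Milnor number mu = 4.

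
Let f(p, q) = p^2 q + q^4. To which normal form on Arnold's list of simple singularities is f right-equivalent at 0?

D5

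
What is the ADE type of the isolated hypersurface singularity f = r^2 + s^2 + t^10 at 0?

A9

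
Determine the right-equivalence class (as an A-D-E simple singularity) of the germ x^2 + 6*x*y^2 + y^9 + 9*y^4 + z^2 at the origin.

A_8

The Hessian of f at 0 has rank 2. Corank 1: A-series; mu = 8 gives A_8.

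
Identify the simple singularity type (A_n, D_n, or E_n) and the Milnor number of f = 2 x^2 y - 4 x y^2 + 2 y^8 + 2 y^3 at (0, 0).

Type D9, Milnor number mu = 9.

The Hessian of f at 0 has rank 0. Corank 2; j^3 = 2*y*(x - y)^2 has shape L^2 M (L != M), so D-series; mu = 9 gives D_9.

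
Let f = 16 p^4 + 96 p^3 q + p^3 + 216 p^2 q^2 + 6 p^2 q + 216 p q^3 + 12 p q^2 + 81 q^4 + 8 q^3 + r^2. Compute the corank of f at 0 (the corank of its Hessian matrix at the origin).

Hessian at 0 has rank 1.

2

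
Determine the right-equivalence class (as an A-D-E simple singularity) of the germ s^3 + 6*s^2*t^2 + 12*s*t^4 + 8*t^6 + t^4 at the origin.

E_6

The Hessian of f at 0 is [[0, 0], [0, 0]] with rank 0, so corank 2. A Groebner basis of the Jacobian ideal J(f) in C{s,t} is {s^3, s^2*t, s^2/4 + s*t^2, t^3}; counting standard monomials gives mu = 6. Corank 2; j^3 = s^3 is a perfect cube, so E-series; the 4-jet and mu = 6 give E_6.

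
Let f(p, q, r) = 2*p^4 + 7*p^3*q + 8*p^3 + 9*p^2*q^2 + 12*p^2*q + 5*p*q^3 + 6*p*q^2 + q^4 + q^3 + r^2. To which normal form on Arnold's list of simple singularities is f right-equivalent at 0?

E7

The Hessian of f at 0 has rank 1. Corank 2; j^3 = (2*p + q)^3 is a perfect cube, so E-series; the 4-jet and mu = 7 give E_7.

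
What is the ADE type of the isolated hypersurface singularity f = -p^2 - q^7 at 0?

A_6

The Hessian of f at 0 has rank 1. Corank 1: A-series; mu = 6 gives A_6.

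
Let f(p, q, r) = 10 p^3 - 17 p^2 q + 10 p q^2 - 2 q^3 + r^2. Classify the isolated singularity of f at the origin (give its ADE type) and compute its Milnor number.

The Hessian of f at 0 is [[0, 0, 0], [0, 0, 0], [0, 0, 2]] with rank 1, so corank 2. A Groebner basis of the Jacobian ideal J(f) in C{p,q,r} is {q^3, p^2 - 2*q^2/11, p*q - 5*q^2/11, r}; counting standard monomials gives mu = 4. Corank 2; j^3 = (2*p - q)*(5*p^2 - 6*p*q + 2*q^2) splits into three distinct lines over C (the quadratic factor has nonzero discriminant), so D_4.

Type D4, Milnor number mu = 4.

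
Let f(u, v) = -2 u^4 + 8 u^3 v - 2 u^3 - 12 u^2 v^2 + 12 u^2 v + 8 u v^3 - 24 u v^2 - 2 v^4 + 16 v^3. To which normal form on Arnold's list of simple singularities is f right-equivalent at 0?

The Hessian of f at 0 is [[0, 0], [0, 0]] with rank 0, so corank 2. A Groebner basis of the Jacobian ideal J(f) in C{u,v} is {v^4, u*v^2 - 5*v^3/3, u^2 - 4*u*v + 4*v^2}; counting standard monomials gives mu = 6. Corank 2; j^3 = -2*(u - 2*v)^3 is a perfect cube, so E-series; the 4-jet and mu = 6 give E_6.

E_6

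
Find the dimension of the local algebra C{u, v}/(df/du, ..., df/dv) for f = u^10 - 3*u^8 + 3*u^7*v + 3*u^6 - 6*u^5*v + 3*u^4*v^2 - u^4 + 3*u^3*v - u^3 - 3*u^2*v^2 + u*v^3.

7

The Hessian of f at 0 has rank 0. Corank 2; j^3 = -u^3 is a perfect cube, so E-series; the 4-jet and mu = 7 give E_7.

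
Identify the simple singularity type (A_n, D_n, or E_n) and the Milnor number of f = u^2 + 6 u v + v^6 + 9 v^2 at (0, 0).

Type A_{5}, Milnor number mu = 5.

The Hessian of f at 0 has rank 1. Corank 1: A-series; mu = 5 gives A_5.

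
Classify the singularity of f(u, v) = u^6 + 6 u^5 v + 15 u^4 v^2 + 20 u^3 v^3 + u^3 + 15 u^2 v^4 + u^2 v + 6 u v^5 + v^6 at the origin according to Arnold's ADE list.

The Hessian of f at 0 has rank 0. Corank 2; j^3 = u^2*(u + v) has shape L^2 M (L != M), so D-series; mu = 7 gives D_7.

D_7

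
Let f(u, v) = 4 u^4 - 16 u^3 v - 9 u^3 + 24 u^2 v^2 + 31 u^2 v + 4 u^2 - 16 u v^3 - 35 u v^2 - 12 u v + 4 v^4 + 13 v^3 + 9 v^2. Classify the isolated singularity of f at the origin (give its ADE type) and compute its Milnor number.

The Hessian of f at 0 has rank 1. Corank 1: A-series; mu = 2 gives A_2.

Type A_2, Milnor number mu = 2.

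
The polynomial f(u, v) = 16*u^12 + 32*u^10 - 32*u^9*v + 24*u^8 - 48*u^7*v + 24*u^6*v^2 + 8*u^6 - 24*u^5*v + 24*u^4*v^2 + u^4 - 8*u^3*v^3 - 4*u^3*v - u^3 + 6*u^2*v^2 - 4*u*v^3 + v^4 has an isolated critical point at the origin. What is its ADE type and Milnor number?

Type E_{6}, Milnor number mu = 6.

The Hessian of f at 0 is [[0, 0], [0, 0]] with rank 0, so corank 2. A Groebner basis of the Jacobian ideal J(f) in C{u,v} is {v^4, u*v^2 - v^3/3, u^2}; counting standard monomials gives mu = 6. Corank 2; j^3 = -u^3 is a perfect cube, so E-series; the 4-jet and mu = 6 give E_6.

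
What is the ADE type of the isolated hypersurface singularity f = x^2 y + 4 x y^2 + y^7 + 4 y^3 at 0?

D8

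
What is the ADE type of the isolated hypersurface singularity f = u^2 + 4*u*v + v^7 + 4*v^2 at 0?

A_6

The Hessian of f at 0 is [[2, 4], [4, 8]] with rank 1, so corank 1. A Groebner basis of the Jacobian ideal J(f) in C{u,v} is {v^6, u + 2*v}; counting standard monomials gives mu = 6. Corank 1: A-series; mu = 6 gives A_6.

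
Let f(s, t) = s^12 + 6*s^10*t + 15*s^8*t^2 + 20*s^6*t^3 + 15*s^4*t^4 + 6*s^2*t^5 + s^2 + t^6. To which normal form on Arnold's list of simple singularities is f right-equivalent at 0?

A_5

The Hessian of f at 0 is [[2, 0], [0, 0]] with rank 1, so corank 1. A Groebner basis of the Jacobian ideal J(f) in C{s,t} is {t^5, s}; counting standard monomials gives mu = 5. Corank 1: A-series; mu = 5 gives A_5.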